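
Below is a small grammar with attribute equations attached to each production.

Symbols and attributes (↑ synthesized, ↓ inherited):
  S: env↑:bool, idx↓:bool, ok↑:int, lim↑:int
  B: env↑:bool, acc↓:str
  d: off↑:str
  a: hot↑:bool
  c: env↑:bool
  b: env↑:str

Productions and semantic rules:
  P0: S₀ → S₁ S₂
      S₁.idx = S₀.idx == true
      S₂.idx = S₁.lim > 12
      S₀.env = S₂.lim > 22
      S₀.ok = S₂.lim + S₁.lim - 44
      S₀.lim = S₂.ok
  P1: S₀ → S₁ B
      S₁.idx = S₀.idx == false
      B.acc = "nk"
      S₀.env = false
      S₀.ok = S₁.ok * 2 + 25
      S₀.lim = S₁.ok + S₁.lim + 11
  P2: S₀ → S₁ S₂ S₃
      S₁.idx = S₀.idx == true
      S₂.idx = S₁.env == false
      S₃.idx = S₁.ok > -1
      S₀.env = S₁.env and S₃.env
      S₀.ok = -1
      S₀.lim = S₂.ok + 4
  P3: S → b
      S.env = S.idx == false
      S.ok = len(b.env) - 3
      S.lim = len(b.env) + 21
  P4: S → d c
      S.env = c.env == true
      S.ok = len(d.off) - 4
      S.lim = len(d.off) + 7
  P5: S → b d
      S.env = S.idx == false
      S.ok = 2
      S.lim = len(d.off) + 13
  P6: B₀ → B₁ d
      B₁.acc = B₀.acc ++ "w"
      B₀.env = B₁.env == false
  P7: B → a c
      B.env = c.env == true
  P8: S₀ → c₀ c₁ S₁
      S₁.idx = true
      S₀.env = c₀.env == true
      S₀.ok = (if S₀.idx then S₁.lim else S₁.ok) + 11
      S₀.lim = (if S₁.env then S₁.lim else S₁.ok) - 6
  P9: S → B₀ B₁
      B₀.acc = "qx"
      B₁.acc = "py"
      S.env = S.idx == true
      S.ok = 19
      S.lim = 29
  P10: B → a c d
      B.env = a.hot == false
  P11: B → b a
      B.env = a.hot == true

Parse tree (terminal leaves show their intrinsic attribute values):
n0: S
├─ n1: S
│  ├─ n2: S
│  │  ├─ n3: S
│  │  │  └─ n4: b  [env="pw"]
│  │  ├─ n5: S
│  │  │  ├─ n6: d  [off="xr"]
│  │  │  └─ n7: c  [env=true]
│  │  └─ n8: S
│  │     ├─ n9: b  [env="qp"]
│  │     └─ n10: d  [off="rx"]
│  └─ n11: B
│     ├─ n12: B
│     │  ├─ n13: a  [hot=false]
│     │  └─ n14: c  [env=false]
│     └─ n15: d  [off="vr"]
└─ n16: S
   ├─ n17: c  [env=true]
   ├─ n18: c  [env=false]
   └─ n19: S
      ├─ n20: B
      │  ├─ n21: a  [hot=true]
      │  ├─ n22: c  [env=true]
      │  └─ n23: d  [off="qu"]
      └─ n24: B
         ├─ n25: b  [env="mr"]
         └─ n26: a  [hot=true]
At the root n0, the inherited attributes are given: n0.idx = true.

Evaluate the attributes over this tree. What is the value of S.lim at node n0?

30

1. n0.idx = true  [given at root]
2. n1.idx = true  [S₀.idx == true]
3. n2.idx = false  [S₀.idx == false]
4. n3.idx = false  [S₀.idx == true]
5. n4.env = "pw"  [terminal]
6. n3.env = true  [S.idx == false]
7. n3.ok = -1  [len(b.env) - 3]
8. n3.lim = 23  [len(b.env) + 21]
9. n5.idx = false  [S₁.env == false]
10. n6.off = "xr"  [terminal]
11. n7.env = true  [terminal]
12. n5.env = true  [c.env == true]
13. n5.ok = -2  [len(d.off) - 4]
14. n5.lim = 9  [len(d.off) + 7]
15. n8.idx = false  [S₁.ok > -1]
16. n9.env = "qp"  [terminal]
17. n10.off = "rx"  [terminal]
18. n8.env = true  [S.idx == false]
19. n8.ok = 2  [2]
20. n8.lim = 15  [len(d.off) + 13]
21. n2.env = true  [S₁.env and S₃.env]
22. n2.ok = -1  [-1]
23. n2.lim = 2  [S₂.ok + 4]
24. n11.acc = "nk"  ["nk"]
25. n12.acc = "nkw"  [B₀.acc ++ "w"]
26. n13.hot = false  [terminal]
27. n14.env = false  [terminal]
28. n12.env = false  [c.env == true]
29. n15.off = "vr"  [terminal]
30. n11.env = true  [B₁.env == false]
31. n1.env = false  [false]
32. n1.ok = 23  [S₁.ok * 2 + 25]
33. n1.lim = 12  [S₁.ok + S₁.lim + 11]
34. n16.idx = false  [S₁.lim > 12]
35. n17.env = true  [terminal]
36. n18.env = false  [terminal]
37. n19.idx = true  [true]
38. n20.acc = "qx"  ["qx"]
39. n21.hot = true  [terminal]
40. n22.env = true  [terminal]
41. n23.off = "qu"  [terminal]
42. n20.env = false  [a.hot == false]
43. n24.acc = "py"  ["py"]
44. n25.env = "mr"  [terminal]
45. n26.hot = true  [terminal]
46. n24.env = true  [a.hot == true]
47. n19.env = true  [S.idx == true]
48. n19.ok = 19  [19]
49. n19.lim = 29  [29]
50. n16.env = true  [c₀.env == true]
51. n16.ok = 30  [(if S₀.idx then S₁.lim else S₁.ok) + 11]
52. n16.lim = 23  [(if S₁.env then S₁.lim else S₁.ok) - 6]
53. n0.env = true  [S₂.lim > 22]
54. n0.ok = -9  [S₂.lim + S₁.lim - 44]
55. n0.lim = 30  [S₂.ok]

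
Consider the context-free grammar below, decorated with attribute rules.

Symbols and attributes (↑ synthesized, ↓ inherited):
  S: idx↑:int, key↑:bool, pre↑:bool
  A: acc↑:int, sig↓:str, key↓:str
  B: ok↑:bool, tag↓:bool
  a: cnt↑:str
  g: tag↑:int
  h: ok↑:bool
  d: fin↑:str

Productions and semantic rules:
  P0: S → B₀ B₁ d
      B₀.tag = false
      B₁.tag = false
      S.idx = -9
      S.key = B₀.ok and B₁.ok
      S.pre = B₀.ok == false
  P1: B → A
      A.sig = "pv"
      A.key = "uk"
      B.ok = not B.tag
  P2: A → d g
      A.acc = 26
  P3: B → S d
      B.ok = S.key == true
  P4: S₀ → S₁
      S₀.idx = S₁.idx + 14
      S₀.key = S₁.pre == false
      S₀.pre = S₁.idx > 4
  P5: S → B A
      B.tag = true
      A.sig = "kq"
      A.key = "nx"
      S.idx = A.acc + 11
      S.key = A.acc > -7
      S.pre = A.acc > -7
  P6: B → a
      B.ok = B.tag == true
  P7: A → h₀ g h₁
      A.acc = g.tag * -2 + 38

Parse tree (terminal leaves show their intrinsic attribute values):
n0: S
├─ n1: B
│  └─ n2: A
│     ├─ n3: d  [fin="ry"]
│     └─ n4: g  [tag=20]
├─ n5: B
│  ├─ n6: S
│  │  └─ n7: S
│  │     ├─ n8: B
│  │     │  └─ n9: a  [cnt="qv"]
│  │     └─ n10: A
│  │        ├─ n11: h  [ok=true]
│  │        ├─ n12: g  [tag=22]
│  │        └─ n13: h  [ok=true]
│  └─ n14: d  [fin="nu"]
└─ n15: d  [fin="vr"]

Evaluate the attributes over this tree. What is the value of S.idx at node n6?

1. n1.tag = false  [false]
2. n2.sig = "pv"  ["pv"]
3. n2.key = "uk"  ["uk"]
4. n3.fin = "ry"  [terminal]
5. n4.tag = 20  [terminal]
6. n2.acc = 26  [26]
7. n1.ok = true  [not B.tag]
8. n5.tag = false  [false]
9. n8.tag = true  [true]
10. n9.cnt = "qv"  [terminal]
11. n8.ok = true  [B.tag == true]
12. n10.sig = "kq"  ["kq"]
13. n10.key = "nx"  ["nx"]
14. n11.ok = true  [terminal]
15. n12.tag = 22  [terminal]
16. n13.ok = true  [terminal]
17. n10.acc = -6  [g.tag * -2 + 38]
18. n7.idx = 5  [A.acc + 11]
19. n7.key = true  [A.acc > -7]
20. n7.pre = true  [A.acc > -7]
21. n6.idx = 19  [S₁.idx + 14]
22. n6.key = false  [S₁.pre == false]
23. n6.pre = true  [S₁.idx > 4]
24. n14.fin = "nu"  [terminal]
25. n5.ok = false  [S.key == true]
26. n15.fin = "vr"  [terminal]
27. n0.idx = -9  [-9]
28. n0.key = false  [B₀.ok and B₁.ok]
29. n0.pre = false  [B₀.ok == false]

19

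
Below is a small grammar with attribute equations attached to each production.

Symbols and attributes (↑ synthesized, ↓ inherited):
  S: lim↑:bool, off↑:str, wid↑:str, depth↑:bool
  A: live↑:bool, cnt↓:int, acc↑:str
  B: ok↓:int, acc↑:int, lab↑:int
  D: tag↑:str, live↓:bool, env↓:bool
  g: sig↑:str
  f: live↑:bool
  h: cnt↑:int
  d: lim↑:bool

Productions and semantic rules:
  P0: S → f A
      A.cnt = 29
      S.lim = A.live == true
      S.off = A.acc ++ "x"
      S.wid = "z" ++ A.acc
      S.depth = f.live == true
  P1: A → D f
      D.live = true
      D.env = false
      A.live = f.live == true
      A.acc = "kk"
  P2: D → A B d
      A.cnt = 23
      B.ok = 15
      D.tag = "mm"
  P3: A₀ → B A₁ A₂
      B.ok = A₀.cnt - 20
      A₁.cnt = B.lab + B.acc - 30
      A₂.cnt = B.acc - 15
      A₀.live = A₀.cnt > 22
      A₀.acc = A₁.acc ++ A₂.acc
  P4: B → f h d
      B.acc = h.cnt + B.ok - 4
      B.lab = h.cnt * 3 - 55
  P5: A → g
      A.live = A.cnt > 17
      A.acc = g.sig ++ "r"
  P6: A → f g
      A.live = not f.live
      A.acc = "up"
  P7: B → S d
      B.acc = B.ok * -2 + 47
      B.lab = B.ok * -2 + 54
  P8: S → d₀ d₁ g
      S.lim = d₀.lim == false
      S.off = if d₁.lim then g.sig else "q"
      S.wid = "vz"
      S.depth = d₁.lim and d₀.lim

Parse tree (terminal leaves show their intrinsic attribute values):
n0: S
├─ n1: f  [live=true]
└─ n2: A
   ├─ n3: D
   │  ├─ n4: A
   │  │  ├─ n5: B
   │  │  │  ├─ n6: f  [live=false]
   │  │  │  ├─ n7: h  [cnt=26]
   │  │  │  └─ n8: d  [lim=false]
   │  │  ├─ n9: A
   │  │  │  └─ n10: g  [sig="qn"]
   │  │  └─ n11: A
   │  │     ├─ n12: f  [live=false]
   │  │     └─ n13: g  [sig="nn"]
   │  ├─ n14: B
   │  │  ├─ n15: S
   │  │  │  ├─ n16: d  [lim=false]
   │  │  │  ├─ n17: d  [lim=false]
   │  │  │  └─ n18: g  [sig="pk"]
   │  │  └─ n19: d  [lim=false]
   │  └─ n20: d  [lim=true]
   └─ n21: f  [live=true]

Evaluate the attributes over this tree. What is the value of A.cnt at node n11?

10

1. n1.live = true  [terminal]
2. n2.cnt = 29  [29]
3. n3.live = true  [true]
4. n3.env = false  [false]
5. n4.cnt = 23  [23]
6. n5.ok = 3  [A₀.cnt - 20]
7. n6.live = false  [terminal]
8. n7.cnt = 26  [terminal]
9. n8.lim = false  [terminal]
10. n5.acc = 25  [h.cnt + B.ok - 4]
11. n5.lab = 23  [h.cnt * 3 - 55]
12. n9.cnt = 18  [B.lab + B.acc - 30]
13. n10.sig = "qn"  [terminal]
14. n9.live = true  [A.cnt > 17]
15. n9.acc = "qnr"  [g.sig ++ "r"]
16. n11.cnt = 10  [B.acc - 15]
17. n12.live = false  [terminal]
18. n13.sig = "nn"  [terminal]
19. n11.live = true  [not f.live]
20. n11.acc = "up"  ["up"]
21. n4.live = true  [A₀.cnt > 22]
22. n4.acc = "qnrup"  [A₁.acc ++ A₂.acc]
23. n14.ok = 15  [15]
24. n16.lim = false  [terminal]
25. n17.lim = false  [terminal]
26. n18.sig = "pk"  [terminal]
27. n15.lim = true  [d₀.lim == false]
28. n15.off = "q"  [if d₁.lim then g.sig else "q"]
29. n15.wid = "vz"  ["vz"]
30. n15.depth = false  [d₁.lim and d₀.lim]
31. n19.lim = false  [terminal]
32. n14.acc = 17  [B.ok * -2 + 47]
33. n14.lab = 24  [B.ok * -2 + 54]
34. n20.lim = true  [terminal]
35. n3.tag = "mm"  ["mm"]
36. n21.live = true  [terminal]
37. n2.live = true  [f.live == true]
38. n2.acc = "kk"  ["kk"]
39. n0.lim = true  [A.live == true]
40. n0.off = "kkx"  [A.acc ++ "x"]
41. n0.wid = "zkk"  ["z" ++ A.acc]
42. n0.depth = true  [f.live == true]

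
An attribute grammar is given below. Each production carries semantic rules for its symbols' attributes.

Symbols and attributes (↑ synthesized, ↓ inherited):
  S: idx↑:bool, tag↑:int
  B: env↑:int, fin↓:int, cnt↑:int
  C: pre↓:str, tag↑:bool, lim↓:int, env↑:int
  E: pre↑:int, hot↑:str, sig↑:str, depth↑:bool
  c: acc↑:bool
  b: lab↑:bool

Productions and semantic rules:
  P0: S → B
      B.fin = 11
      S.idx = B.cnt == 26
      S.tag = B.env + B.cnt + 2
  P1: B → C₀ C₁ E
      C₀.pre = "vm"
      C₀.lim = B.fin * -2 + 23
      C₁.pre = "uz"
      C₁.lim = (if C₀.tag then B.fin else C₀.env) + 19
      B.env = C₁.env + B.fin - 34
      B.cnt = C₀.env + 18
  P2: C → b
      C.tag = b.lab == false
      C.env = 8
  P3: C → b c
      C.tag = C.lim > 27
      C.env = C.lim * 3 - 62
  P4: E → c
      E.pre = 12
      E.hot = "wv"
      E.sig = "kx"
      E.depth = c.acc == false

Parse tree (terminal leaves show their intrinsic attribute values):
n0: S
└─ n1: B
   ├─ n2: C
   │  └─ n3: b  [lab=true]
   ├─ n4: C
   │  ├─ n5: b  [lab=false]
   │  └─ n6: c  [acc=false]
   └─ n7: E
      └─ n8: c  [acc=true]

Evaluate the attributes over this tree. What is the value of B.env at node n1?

1. n1.fin = 11  [11]
2. n2.pre = "vm"  ["vm"]
3. n2.lim = 1  [B.fin * -2 + 23]
4. n3.lab = true  [terminal]
5. n2.tag = false  [b.lab == false]
6. n2.env = 8  [8]
7. n4.pre = "uz"  ["uz"]
8. n4.lim = 27  [(if C₀.tag then B.fin else C₀.env) + 19]
9. n5.lab = false  [terminal]
10. n6.acc = false  [terminal]
11. n4.tag = false  [C.lim > 27]
12. n4.env = 19  [C.lim * 3 - 62]
13. n8.acc = true  [terminal]
14. n7.pre = 12  [12]
15. n7.hot = "wv"  ["wv"]
16. n7.sig = "kx"  ["kx"]
17. n7.depth = false  [c.acc == false]
18. n1.env = -4  [C₁.env + B.fin - 34]
19. n1.cnt = 26  [C₀.env + 18]
20. n0.idx = true  [B.cnt == 26]
21. n0.tag = 24  [B.env + B.cnt + 2]

-4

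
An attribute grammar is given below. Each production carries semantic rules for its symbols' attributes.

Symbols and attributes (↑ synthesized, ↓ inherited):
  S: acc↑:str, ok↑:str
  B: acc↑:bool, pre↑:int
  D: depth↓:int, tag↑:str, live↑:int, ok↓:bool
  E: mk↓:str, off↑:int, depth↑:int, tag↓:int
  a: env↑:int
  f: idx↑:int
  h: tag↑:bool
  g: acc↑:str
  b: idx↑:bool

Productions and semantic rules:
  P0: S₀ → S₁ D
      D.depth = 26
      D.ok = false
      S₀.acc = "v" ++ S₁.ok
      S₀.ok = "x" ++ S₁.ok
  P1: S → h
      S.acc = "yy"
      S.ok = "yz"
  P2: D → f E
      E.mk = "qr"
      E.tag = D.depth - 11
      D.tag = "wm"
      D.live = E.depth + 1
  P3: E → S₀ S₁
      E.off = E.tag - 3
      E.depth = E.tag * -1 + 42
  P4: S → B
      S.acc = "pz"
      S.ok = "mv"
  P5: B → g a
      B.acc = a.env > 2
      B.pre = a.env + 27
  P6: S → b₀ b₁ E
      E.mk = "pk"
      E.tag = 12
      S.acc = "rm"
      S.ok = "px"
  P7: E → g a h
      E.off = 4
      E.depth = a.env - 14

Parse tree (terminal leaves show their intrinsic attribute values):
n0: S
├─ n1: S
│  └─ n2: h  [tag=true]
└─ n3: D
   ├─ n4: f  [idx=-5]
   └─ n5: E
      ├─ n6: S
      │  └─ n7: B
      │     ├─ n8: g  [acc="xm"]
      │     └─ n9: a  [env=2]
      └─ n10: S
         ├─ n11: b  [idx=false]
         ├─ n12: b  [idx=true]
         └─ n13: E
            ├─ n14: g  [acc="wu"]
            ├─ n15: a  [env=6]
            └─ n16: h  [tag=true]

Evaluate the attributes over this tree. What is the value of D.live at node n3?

28

1. n2.tag = true  [terminal]
2. n1.acc = "yy"  ["yy"]
3. n1.ok = "yz"  ["yz"]
4. n3.depth = 26  [26]
5. n3.ok = false  [false]
6. n4.idx = -5  [terminal]
7. n5.mk = "qr"  ["qr"]
8. n5.tag = 15  [D.depth - 11]
9. n8.acc = "xm"  [terminal]
10. n9.env = 2  [terminal]
11. n7.acc = false  [a.env > 2]
12. n7.pre = 29  [a.env + 27]
13. n6.acc = "pz"  ["pz"]
14. n6.ok = "mv"  ["mv"]
15. n11.idx = false  [terminal]
16. n12.idx = true  [terminal]
17. n13.mk = "pk"  ["pk"]
18. n13.tag = 12  [12]
19. n14.acc = "wu"  [terminal]
20. n15.env = 6  [terminal]
21. n16.tag = true  [terminal]
22. n13.off = 4  [4]
23. n13.depth = -8  [a.env - 14]
24. n10.acc = "rm"  ["rm"]
25. n10.ok = "px"  ["px"]
26. n5.off = 12  [E.tag - 3]
27. n5.depth = 27  [E.tag * -1 + 42]
28. n3.tag = "wm"  ["wm"]
29. n3.live = 28  [E.depth + 1]
30. n0.acc = "vyz"  ["v" ++ S₁.ok]
31. n0.ok = "xyz"  ["x" ++ S₁.ok]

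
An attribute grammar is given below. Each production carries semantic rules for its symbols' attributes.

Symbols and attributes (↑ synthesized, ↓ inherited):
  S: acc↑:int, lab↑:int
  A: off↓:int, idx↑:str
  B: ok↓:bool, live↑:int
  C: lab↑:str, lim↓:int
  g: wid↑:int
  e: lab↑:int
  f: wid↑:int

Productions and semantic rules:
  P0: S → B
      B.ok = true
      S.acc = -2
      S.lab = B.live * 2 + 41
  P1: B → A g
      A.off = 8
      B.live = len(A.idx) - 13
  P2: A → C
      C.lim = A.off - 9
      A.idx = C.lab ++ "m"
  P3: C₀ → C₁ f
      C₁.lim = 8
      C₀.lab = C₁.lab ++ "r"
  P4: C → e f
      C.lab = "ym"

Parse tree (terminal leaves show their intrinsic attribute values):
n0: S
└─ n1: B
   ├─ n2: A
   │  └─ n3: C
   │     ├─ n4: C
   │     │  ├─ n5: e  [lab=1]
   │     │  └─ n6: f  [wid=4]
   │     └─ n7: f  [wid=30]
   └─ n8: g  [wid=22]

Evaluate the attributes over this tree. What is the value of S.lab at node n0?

1. n1.ok = true  [true]
2. n2.off = 8  [8]
3. n3.lim = -1  [A.off - 9]
4. n4.lim = 8  [8]
5. n5.lab = 1  [terminal]
6. n6.wid = 4  [terminal]
7. n4.lab = "ym"  ["ym"]
8. n7.wid = 30  [terminal]
9. n3.lab = "ymr"  [C₁.lab ++ "r"]
10. n2.idx = "ymrm"  [C.lab ++ "m"]
11. n8.wid = 22  [terminal]
12. n1.live = -9  [len(A.idx) - 13]
13. n0.acc = -2  [-2]
14. n0.lab = 23  [B.live * 2 + 41]

23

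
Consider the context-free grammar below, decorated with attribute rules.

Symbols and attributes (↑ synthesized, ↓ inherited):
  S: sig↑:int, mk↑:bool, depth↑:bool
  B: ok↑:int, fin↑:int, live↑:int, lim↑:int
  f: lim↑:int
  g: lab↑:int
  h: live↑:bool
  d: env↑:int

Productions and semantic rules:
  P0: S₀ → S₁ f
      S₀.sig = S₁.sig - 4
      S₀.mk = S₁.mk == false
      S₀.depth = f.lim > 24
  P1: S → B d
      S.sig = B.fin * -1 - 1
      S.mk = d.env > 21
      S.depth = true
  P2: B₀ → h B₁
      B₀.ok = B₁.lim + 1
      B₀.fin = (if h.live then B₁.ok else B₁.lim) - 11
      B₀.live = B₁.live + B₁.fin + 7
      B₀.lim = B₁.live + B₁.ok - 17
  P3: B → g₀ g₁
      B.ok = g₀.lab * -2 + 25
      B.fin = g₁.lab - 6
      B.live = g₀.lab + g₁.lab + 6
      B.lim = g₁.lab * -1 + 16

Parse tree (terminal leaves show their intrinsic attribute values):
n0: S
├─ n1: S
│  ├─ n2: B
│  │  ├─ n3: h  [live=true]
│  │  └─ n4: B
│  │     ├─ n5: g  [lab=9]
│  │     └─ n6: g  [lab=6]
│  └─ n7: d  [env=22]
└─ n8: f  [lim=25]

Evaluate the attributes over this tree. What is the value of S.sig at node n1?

3

1. n3.live = true  [terminal]
2. n5.lab = 9  [terminal]
3. n6.lab = 6  [terminal]
4. n4.ok = 7  [g₀.lab * -2 + 25]
5. n4.fin = 0  [g₁.lab - 6]
6. n4.live = 21  [g₀.lab + g₁.lab + 6]
7. n4.lim = 10  [g₁.lab * -1 + 16]
8. n2.ok = 11  [B₁.lim + 1]
9. n2.fin = -4  [(if h.live then B₁.ok else B₁.lim) - 11]
10. n2.live = 28  [B₁.live + B₁.fin + 7]
11. n2.lim = 11  [B₁.live + B₁.ok - 17]
12. n7.env = 22  [terminal]
13. n1.sig = 3  [B.fin * -1 - 1]
14. n1.mk = true  [d.env > 21]
15. n1.depth = true  [true]
16. n8.lim = 25  [terminal]
17. n0.sig = -1  [S₁.sig - 4]
18. n0.mk = false  [S₁.mk == false]
19. n0.depth = true  [f.lim > 24]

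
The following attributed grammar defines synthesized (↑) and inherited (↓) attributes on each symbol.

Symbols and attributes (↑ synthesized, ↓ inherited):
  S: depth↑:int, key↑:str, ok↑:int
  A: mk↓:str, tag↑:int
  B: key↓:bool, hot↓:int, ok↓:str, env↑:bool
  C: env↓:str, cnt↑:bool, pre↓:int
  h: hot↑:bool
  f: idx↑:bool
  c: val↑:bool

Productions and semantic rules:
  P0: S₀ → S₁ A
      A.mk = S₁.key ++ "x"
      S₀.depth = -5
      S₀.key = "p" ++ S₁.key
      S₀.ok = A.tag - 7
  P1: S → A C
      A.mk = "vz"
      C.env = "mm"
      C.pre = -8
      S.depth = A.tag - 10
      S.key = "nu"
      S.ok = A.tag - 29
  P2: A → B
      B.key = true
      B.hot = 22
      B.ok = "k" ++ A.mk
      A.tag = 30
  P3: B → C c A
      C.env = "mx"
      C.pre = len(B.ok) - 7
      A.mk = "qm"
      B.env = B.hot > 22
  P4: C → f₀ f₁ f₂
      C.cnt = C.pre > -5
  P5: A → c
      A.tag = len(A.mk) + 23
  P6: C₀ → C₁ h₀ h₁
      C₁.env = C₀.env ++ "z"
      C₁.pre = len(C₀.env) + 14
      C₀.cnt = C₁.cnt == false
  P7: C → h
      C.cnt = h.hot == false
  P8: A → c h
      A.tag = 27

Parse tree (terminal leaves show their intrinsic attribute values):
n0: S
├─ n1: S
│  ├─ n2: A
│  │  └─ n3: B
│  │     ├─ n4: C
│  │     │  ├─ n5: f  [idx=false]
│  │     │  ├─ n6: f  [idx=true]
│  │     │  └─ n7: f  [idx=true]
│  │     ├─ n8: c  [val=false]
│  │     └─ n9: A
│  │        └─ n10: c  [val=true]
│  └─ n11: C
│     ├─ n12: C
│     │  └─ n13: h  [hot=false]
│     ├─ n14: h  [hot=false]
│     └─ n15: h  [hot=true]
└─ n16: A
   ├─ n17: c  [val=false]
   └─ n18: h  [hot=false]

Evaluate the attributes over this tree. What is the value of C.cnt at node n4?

1. n2.mk = "vz"  ["vz"]
2. n3.key = true  [true]
3. n3.hot = 22  [22]
4. n3.ok = "kvz"  ["k" ++ A.mk]
5. n4.env = "mx"  ["mx"]
6. n4.pre = -4  [len(B.ok) - 7]
7. n5.idx = false  [terminal]
8. n6.idx = true  [terminal]
9. n7.idx = true  [terminal]
10. n4.cnt = true  [C.pre > -5]
11. n8.val = false  [terminal]
12. n9.mk = "qm"  ["qm"]
13. n10.val = true  [terminal]
14. n9.tag = 25  [len(A.mk) + 23]
15. n3.env = false  [B.hot > 22]
16. n2.tag = 30  [30]
17. n11.env = "mm"  ["mm"]
18. n11.pre = -8  [-8]
19. n12.env = "mmz"  [C₀.env ++ "z"]
20. n12.pre = 16  [len(C₀.env) + 14]
21. n13.hot = false  [terminal]
22. n12.cnt = true  [h.hot == false]
23. n14.hot = false  [terminal]
24. n15.hot = true  [terminal]
25. n11.cnt = false  [C₁.cnt == false]
26. n1.depth = 20  [A.tag - 10]
27. n1.key = "nu"  ["nu"]
28. n1.ok = 1  [A.tag - 29]
29. n16.mk = "nux"  [S₁.key ++ "x"]
30. n17.val = false  [terminal]
31. n18.hot = false  [terminal]
32. n16.tag = 27  [27]
33. n0.depth = -5  [-5]
34. n0.key = "pnu"  ["p" ++ S₁.key]
35. n0.ok = 20  [A.tag - 7]

true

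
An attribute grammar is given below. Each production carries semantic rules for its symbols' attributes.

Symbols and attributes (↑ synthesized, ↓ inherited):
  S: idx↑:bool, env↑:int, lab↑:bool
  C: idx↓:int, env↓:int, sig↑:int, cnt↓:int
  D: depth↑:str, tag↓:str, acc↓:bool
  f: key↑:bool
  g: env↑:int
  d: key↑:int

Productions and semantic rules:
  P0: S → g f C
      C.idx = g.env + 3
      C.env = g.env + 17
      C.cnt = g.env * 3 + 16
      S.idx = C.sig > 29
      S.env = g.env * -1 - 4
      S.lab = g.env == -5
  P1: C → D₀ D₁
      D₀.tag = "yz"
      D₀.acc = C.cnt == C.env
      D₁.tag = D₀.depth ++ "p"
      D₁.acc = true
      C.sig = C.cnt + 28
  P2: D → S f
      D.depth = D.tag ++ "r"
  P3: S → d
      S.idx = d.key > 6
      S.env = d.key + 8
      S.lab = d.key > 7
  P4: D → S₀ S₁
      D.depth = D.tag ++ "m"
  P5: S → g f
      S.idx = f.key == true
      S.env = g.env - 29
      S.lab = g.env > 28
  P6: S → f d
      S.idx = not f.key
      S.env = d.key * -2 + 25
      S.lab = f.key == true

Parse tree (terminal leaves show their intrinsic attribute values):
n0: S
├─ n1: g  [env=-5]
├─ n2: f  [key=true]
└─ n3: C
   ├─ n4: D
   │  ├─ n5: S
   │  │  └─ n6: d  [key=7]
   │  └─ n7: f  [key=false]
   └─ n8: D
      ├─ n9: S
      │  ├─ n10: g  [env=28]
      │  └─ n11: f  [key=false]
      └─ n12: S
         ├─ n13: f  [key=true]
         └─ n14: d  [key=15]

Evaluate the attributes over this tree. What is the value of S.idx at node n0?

false

1. n1.env = -5  [terminal]
2. n2.key = true  [terminal]
3. n3.idx = -2  [g.env + 3]
4. n3.env = 12  [g.env + 17]
5. n3.cnt = 1  [g.env * 3 + 16]
6. n4.tag = "yz"  ["yz"]
7. n4.acc = false  [C.cnt == C.env]
8. n6.key = 7  [terminal]
9. n5.idx = true  [d.key > 6]
10. n5.env = 15  [d.key + 8]
11. n5.lab = false  [d.key > 7]
12. n7.key = false  [terminal]
13. n4.depth = "yzr"  [D.tag ++ "r"]
14. n8.tag = "yzrp"  [D₀.depth ++ "p"]
15. n8.acc = true  [true]
16. n10.env = 28  [terminal]
17. n11.key = false  [terminal]
18. n9.idx = false  [f.key == true]
19. n9.env = -1  [g.env - 29]
20. n9.lab = false  [g.env > 28]
21. n13.key = true  [terminal]
22. n14.key = 15  [terminal]
23. n12.idx = false  [not f.key]
24. n12.env = -5  [d.key * -2 + 25]
25. n12.lab = true  [f.key == true]
26. n8.depth = "yzrpm"  [D.tag ++ "m"]
27. n3.sig = 29  [C.cnt + 28]
28. n0.idx = false  [C.sig > 29]
29. n0.env = 1  [g.env * -1 - 4]
30. n0.lab = true  [g.env == -5]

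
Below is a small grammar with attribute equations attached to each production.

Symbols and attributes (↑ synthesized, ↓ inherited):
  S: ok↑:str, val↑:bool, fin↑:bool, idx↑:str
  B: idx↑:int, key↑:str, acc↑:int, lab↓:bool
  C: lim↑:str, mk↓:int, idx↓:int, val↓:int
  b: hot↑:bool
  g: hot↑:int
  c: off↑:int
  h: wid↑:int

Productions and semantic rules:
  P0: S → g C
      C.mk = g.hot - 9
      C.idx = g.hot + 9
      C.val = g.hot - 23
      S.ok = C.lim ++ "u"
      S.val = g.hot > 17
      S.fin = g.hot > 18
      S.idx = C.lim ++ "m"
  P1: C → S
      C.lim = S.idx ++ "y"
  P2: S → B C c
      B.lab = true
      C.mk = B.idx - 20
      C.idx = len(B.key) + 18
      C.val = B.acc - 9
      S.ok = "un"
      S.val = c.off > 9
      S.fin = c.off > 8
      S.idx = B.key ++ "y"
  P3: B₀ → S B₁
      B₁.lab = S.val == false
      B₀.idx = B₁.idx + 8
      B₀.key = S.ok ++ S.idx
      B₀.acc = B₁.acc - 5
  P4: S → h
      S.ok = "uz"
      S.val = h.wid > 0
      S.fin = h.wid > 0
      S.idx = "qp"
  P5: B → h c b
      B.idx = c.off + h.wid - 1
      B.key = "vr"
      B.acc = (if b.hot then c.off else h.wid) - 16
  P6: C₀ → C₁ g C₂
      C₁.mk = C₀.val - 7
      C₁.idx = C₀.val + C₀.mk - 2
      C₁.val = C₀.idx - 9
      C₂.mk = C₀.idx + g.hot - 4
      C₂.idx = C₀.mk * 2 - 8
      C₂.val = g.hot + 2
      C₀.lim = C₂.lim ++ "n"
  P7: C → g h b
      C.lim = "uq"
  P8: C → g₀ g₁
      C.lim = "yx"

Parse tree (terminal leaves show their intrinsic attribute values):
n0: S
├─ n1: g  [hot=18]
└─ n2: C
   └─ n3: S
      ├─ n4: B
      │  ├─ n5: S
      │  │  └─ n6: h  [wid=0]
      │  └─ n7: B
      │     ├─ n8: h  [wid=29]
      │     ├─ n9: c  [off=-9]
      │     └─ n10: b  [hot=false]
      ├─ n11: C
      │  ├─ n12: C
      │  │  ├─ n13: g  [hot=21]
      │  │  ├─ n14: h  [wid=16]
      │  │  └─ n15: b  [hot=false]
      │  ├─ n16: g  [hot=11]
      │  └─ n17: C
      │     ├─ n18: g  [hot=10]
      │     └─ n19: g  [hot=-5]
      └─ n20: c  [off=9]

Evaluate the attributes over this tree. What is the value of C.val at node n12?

13

1. n1.hot = 18  [terminal]
2. n2.mk = 9  [g.hot - 9]
3. n2.idx = 27  [g.hot + 9]
4. n2.val = -5  [g.hot - 23]
5. n4.lab = true  [true]
6. n6.wid = 0  [terminal]
7. n5.ok = "uz"  ["uz"]
8. n5.val = false  [h.wid > 0]
9. n5.fin = false  [h.wid > 0]
10. n5.idx = "qp"  ["qp"]
11. n7.lab = true  [S.val == false]
12. n8.wid = 29  [terminal]
13. n9.off = -9  [terminal]
14. n10.hot = false  [terminal]
15. n7.idx = 19  [c.off + h.wid - 1]
16. n7.key = "vr"  ["vr"]
17. n7.acc = 13  [(if b.hot then c.off else h.wid) - 16]
18. n4.idx = 27  [B₁.idx + 8]
19. n4.key = "uzqp"  [S.ok ++ S.idx]
20. n4.acc = 8  [B₁.acc - 5]
21. n11.mk = 7  [B.idx - 20]
22. n11.idx = 22  [len(B.key) + 18]
23. n11.val = -1  [B.acc - 9]
24. n12.mk = -8  [C₀.val - 7]
25. n12.idx = 4  [C₀.val + C₀.mk - 2]
26. n12.val = 13  [C₀.idx - 9]
27. n13.hot = 21  [terminal]
28. n14.wid = 16  [terminal]
29. n15.hot = false  [terminal]
30. n12.lim = "uq"  ["uq"]
31. n16.hot = 11  [terminal]
32. n17.mk = 29  [C₀.idx + g.hot - 4]
33. n17.idx = 6  [C₀.mk * 2 - 8]
34. n17.val = 13  [g.hot + 2]
35. n18.hot = 10  [terminal]
36. n19.hot = -5  [terminal]
37. n17.lim = "yx"  ["yx"]
38. n11.lim = "yxn"  [C₂.lim ++ "n"]
39. n20.off = 9  [terminal]
40. n3.ok = "un"  ["un"]
41. n3.val = false  [c.off > 9]
42. n3.fin = true  [c.off > 8]
43. n3.idx = "uzqpy"  [B.key ++ "y"]
44. n2.lim = "uzqpyy"  [S.idx ++ "y"]
45. n0.ok = "uzqpyyu"  [C.lim ++ "u"]
46. n0.val = true  [g.hot > 17]
47. n0.fin = false  [g.hot > 18]
48. n0.idx = "uzqpyym"  [C.lim ++ "m"]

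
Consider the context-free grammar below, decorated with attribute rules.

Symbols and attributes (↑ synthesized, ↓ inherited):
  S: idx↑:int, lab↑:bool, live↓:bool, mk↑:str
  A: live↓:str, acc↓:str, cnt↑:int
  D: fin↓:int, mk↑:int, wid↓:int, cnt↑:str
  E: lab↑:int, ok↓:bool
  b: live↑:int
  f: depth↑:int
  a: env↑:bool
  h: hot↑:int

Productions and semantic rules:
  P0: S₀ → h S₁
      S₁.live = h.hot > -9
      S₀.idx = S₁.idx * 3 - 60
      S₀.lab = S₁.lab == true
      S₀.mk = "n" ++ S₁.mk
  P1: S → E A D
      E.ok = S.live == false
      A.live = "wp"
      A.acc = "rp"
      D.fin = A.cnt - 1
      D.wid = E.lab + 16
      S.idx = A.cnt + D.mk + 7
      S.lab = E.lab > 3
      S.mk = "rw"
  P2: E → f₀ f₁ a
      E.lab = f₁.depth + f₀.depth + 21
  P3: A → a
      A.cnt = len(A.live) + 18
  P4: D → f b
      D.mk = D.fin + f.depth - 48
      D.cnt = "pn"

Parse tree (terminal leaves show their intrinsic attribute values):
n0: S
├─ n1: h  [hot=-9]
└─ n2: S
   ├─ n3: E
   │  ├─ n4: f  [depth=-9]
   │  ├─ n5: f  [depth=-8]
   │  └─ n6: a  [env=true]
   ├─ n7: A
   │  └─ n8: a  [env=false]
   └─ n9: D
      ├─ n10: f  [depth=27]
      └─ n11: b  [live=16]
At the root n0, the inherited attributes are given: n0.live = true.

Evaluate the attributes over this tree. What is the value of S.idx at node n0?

1. n0.live = true  [given at root]
2. n1.hot = -9  [terminal]
3. n2.live = false  [h.hot > -9]
4. n3.ok = true  [S.live == false]
5. n4.depth = -9  [terminal]
6. n5.depth = -8  [terminal]
7. n6.env = true  [terminal]
8. n3.lab = 4  [f₁.depth + f₀.depth + 21]
9. n7.live = "wp"  ["wp"]
10. n7.acc = "rp"  ["rp"]
11. n8.env = false  [terminal]
12. n7.cnt = 20  [len(A.live) + 18]
13. n9.fin = 19  [A.cnt - 1]
14. n9.wid = 20  [E.lab + 16]
15. n10.depth = 27  [terminal]
16. n11.live = 16  [terminal]
17. n9.mk = -2  [D.fin + f.depth - 48]
18. n9.cnt = "pn"  ["pn"]
19. n2.idx = 25  [A.cnt + D.mk + 7]
20. n2.lab = true  [E.lab > 3]
21. n2.mk = "rw"  ["rw"]
22. n0.idx = 15  [S₁.idx * 3 - 60]
23. n0.lab = true  [S₁.lab == true]
24. n0.mk = "nrw"  ["n" ++ S₁.mk]

15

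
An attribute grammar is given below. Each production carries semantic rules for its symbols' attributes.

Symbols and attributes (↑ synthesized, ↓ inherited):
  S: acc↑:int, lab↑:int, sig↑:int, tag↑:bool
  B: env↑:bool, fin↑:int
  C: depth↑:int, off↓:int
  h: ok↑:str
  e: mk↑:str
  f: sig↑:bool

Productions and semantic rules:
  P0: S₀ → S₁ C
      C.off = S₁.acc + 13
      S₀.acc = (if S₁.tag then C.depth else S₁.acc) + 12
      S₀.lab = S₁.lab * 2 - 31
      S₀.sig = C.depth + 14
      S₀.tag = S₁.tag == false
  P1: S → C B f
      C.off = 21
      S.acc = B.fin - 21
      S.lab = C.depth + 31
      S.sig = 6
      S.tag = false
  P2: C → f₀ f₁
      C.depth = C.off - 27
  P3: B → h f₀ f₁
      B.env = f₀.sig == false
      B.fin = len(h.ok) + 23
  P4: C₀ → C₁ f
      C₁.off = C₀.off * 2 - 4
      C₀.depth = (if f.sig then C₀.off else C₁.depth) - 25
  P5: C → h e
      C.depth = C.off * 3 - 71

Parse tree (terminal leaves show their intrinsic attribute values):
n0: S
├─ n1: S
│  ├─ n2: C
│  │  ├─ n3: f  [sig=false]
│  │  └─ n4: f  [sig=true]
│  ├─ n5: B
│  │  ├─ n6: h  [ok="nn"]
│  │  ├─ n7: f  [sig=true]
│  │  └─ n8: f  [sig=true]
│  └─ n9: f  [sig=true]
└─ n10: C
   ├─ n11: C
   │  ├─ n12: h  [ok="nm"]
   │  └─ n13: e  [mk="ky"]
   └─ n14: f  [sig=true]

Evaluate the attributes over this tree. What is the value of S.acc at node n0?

1. n2.off = 21  [21]
2. n3.sig = false  [terminal]
3. n4.sig = true  [terminal]
4. n2.depth = -6  [C.off - 27]
5. n6.ok = "nn"  [terminal]
6. n7.sig = true  [terminal]
7. n8.sig = true  [terminal]
8. n5.env = false  [f₀.sig == false]
9. n5.fin = 25  [len(h.ok) + 23]
10. n9.sig = true  [terminal]
11. n1.acc = 4  [B.fin - 21]
12. n1.lab = 25  [C.depth + 31]
13. n1.sig = 6  [6]
14. n1.tag = false  [false]
15. n10.off = 17  [S₁.acc + 13]
16. n11.off = 30  [C₀.off * 2 - 4]
17. n12.ok = "nm"  [terminal]
18. n13.mk = "ky"  [terminal]
19. n11.depth = 19  [C.off * 3 - 71]
20. n14.sig = true  [terminal]
21. n10.depth = -8  [(if f.sig then C₀.off else C₁.depth) - 25]
22. n0.acc = 16  [(if S₁.tag then C.depth else S₁.acc) + 12]
23. n0.lab = 19  [S₁.lab * 2 - 31]
24. n0.sig = 6  [C.depth + 14]
25. n0.tag = true  [S₁.tag == false]

16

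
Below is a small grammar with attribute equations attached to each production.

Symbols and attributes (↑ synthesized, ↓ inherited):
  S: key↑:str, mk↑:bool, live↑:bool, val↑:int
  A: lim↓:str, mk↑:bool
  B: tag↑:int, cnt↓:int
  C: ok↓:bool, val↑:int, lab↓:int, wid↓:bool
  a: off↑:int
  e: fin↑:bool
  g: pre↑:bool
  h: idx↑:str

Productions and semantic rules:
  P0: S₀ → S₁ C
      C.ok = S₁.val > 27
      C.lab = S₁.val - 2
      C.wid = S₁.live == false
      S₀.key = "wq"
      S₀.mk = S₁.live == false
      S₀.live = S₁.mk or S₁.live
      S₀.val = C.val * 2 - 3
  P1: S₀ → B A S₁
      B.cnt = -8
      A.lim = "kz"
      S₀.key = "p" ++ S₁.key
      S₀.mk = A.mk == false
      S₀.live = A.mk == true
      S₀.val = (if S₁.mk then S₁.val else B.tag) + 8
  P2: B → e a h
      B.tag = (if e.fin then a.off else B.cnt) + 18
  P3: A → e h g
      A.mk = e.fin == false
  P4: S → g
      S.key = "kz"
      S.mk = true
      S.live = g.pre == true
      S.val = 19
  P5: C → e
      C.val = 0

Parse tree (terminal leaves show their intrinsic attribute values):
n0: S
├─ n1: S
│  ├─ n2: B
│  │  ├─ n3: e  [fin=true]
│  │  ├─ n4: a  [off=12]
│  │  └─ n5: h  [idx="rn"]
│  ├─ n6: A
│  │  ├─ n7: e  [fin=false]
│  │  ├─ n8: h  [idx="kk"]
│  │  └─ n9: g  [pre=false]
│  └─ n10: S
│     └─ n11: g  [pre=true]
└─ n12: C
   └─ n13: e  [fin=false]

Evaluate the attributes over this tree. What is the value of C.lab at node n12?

25

1. n2.cnt = -8  [-8]
2. n3.fin = true  [terminal]
3. n4.off = 12  [terminal]
4. n5.idx = "rn"  [terminal]
5. n2.tag = 30  [(if e.fin then a.off else B.cnt) + 18]
6. n6.lim = "kz"  ["kz"]
7. n7.fin = false  [terminal]
8. n8.idx = "kk"  [terminal]
9. n9.pre = false  [terminal]
10. n6.mk = true  [e.fin == false]
11. n11.pre = true  [terminal]
12. n10.key = "kz"  ["kz"]
13. n10.mk = true  [true]
14. n10.live = true  [g.pre == true]
15. n10.val = 19  [19]
16. n1.key = "pkz"  ["p" ++ S₁.key]
17. n1.mk = false  [A.mk == false]
18. n1.live = true  [A.mk == true]
19. n1.val = 27  [(if S₁.mk then S₁.val else B.tag) + 8]
20. n12.ok = false  [S₁.val > 27]
21. n12.lab = 25  [S₁.val - 2]
22. n12.wid = false  [S₁.live == false]
23. n13.fin = false  [terminal]
24. n12.val = 0  [0]
25. n0.key = "wq"  ["wq"]
26. n0.mk = false  [S₁.live == false]
27. n0.live = true  [S₁.mk or S₁.live]
28. n0.val = -3  [C.val * 2 - 3]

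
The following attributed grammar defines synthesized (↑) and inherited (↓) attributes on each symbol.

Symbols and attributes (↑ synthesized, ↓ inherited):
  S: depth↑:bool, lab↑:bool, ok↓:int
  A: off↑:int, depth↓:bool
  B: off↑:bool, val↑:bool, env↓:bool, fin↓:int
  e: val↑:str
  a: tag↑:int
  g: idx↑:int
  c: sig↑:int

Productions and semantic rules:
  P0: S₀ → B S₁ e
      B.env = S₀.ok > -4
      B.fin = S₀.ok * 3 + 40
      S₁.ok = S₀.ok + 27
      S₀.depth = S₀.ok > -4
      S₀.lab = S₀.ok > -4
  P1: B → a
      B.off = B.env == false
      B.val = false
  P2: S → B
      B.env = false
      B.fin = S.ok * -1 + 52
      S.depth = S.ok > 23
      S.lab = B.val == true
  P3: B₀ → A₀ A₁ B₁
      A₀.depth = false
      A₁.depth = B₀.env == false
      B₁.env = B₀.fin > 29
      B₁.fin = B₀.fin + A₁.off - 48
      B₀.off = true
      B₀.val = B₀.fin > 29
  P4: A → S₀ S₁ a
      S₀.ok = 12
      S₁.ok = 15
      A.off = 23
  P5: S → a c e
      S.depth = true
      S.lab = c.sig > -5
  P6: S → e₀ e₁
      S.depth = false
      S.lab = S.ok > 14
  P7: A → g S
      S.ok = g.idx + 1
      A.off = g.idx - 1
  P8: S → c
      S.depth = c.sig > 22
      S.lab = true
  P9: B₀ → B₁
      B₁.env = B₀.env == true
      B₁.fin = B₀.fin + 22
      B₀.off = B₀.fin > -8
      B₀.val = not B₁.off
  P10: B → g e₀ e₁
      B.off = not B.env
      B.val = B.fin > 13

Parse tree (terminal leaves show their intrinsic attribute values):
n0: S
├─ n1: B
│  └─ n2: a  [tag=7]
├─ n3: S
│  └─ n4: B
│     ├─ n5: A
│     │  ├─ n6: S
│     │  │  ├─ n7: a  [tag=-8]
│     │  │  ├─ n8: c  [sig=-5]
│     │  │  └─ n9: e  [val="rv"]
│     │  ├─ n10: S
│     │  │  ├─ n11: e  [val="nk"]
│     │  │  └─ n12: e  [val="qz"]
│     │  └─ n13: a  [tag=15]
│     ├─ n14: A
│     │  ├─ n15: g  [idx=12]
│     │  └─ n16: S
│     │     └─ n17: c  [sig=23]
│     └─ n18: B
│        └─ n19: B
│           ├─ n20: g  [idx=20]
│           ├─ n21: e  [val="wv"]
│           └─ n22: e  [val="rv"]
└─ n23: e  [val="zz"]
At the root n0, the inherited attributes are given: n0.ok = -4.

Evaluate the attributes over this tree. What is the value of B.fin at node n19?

14

1. n0.ok = -4  [given at root]
2. n1.env = false  [S₀.ok > -4]
3. n1.fin = 28  [S₀.ok * 3 + 40]
4. n2.tag = 7  [terminal]
5. n1.off = true  [B.env == false]
6. n1.val = false  [false]
7. n3.ok = 23  [S₀.ok + 27]
8. n4.env = false  [false]
9. n4.fin = 29  [S.ok * -1 + 52]
10. n5.depth = false  [false]
11. n6.ok = 12  [12]
12. n7.tag = -8  [terminal]
13. n8.sig = -5  [terminal]
14. n9.val = "rv"  [terminal]
15. n6.depth = true  [true]
16. n6.lab = false  [c.sig > -5]
17. n10.ok = 15  [15]
18. n11.val = "nk"  [terminal]
19. n12.val = "qz"  [terminal]
20. n10.depth = false  [false]
21. n10.lab = true  [S.ok > 14]
22. n13.tag = 15  [terminal]
23. n5.off = 23  [23]
24. n14.depth = true  [B₀.env == false]
25. n15.idx = 12  [terminal]
26. n16.ok = 13  [g.idx + 1]
27. n17.sig = 23  [terminal]
28. n16.depth = true  [c.sig > 22]
29. n16.lab = true  [true]
30. n14.off = 11  [g.idx - 1]
31. n18.env = false  [B₀.fin > 29]
32. n18.fin = -8  [B₀.fin + A₁.off - 48]
33. n19.env = false  [B₀.env == true]
34. n19.fin = 14  [B₀.fin + 22]
35. n20.idx = 20  [terminal]
36. n21.val = "wv"  [terminal]
37. n22.val = "rv"  [terminal]
38. n19.off = true  [not B.env]
39. n19.val = true  [B.fin > 13]
40. n18.off = false  [B₀.fin > -8]
41. n18.val = false  [not B₁.off]
42. n4.off = true  [true]
43. n4.val = false  [B₀.fin > 29]
44. n3.depth = false  [S.ok > 23]
45. n3.lab = false  [B.val == true]
46. n23.val = "zz"  [terminal]
47. n0.depth = false  [S₀.ok > -4]
48. n0.lab = false  [S₀.ok > -4]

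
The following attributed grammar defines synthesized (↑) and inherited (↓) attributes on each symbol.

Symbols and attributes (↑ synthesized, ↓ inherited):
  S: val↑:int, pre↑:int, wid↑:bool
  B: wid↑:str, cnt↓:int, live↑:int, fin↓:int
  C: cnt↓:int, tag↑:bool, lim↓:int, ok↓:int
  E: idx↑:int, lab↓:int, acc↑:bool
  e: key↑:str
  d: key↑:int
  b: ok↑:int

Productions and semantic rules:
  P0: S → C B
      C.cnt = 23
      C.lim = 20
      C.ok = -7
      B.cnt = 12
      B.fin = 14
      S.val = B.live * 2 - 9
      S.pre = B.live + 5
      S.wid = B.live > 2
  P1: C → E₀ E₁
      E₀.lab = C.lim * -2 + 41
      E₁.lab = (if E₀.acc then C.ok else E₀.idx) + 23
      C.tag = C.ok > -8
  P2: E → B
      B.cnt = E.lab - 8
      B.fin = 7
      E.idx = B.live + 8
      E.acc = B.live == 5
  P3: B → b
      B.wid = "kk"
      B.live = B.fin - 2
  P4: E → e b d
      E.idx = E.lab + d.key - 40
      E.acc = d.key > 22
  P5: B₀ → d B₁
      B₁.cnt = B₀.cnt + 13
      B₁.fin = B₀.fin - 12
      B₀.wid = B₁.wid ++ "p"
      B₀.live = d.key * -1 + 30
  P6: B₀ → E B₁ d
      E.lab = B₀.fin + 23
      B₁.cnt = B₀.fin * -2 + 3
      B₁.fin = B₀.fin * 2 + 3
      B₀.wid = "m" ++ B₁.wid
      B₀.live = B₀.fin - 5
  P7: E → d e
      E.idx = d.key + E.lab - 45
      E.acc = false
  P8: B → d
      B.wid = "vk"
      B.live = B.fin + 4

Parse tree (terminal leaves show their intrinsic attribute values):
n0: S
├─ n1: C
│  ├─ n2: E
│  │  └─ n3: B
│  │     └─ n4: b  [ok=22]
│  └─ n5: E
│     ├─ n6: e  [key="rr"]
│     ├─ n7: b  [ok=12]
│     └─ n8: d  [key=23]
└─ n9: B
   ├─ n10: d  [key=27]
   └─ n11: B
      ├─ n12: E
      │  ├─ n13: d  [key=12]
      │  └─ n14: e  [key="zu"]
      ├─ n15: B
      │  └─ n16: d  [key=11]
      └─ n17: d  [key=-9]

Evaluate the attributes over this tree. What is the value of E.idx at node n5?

-1

1. n1.cnt = 23  [23]
2. n1.lim = 20  [20]
3. n1.ok = -7  [-7]
4. n2.lab = 1  [C.lim * -2 + 41]
5. n3.cnt = -7  [E.lab - 8]
6. n3.fin = 7  [7]
7. n4.ok = 22  [terminal]
8. n3.wid = "kk"  ["kk"]
9. n3.live = 5  [B.fin - 2]
10. n2.idx = 13  [B.live + 8]
11. n2.acc = true  [B.live == 5]
12. n5.lab = 16  [(if E₀.acc then C.ok else E₀.idx) + 23]
13. n6.key = "rr"  [terminal]
14. n7.ok = 12  [terminal]
15. n8.key = 23  [terminal]
16. n5.idx = -1  [E.lab + d.key - 40]
17. n5.acc = true  [d.key > 22]
18. n1.tag = true  [C.ok > -8]
19. n9.cnt = 12  [12]
20. n9.fin = 14  [14]
21. n10.key = 27  [terminal]
22. n11.cnt = 25  [B₀.cnt + 13]
23. n11.fin = 2  [B₀.fin - 12]
24. n12.lab = 25  [B₀.fin + 23]
25. n13.key = 12  [terminal]
26. n14.key = "zu"  [terminal]
27. n12.idx = -8  [d.key + E.lab - 45]
28. n12.acc = false  [false]
29. n15.cnt = -1  [B₀.fin * -2 + 3]
30. n15.fin = 7  [B₀.fin * 2 + 3]
31. n16.key = 11  [terminal]
32. n15.wid = "vk"  ["vk"]
33. n15.live = 11  [B.fin + 4]
34. n17.key = -9  [terminal]
35. n11.wid = "mvk"  ["m" ++ B₁.wid]
36. n11.live = -3  [B₀.fin - 5]
37. n9.wid = "mvkp"  [B₁.wid ++ "p"]
38. n9.live = 3  [d.key * -1 + 30]
39. n0.val = -3  [B.live * 2 - 9]
40. n0.pre = 8  [B.live + 5]
41. n0.wid = true  [B.live > 2]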